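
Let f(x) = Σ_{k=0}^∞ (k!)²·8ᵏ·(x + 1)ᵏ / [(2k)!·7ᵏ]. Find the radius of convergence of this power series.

R = 7/2

Ratio test: |a_{k+1}/a_k| = (k+1)²/[(2k+1)·(2k+2)] · 8/7 → 2/7 as k → ∞.
Hence the series converges for |x + 1| < 1/(2/7) = 7/2, so the radius of convergence is 7/2.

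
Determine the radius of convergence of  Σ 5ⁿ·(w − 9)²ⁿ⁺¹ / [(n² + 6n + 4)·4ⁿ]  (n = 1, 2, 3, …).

By the ratio test, |a_{n+1}/a_n| = [(n² + 6n + 4)/((n+1)² + 6(n+1) + 4)] · 5/4 → 5/4.
Writing y = (w − 9)², the series in y has radius 4/5, so |w − 9| < √(4/5) and R = 2√5/5.

R = 2√5/5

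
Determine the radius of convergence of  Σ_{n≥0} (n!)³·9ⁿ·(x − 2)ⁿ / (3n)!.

R = 3

By the ratio test, |a_{n+1}/a_n| = (n+1)³/[(3n+1)·(3n+2)·(3n+3)] · 9 → 1/3.
Convergence for |x − 2| · 1/3 < 1, i.e. |x − 2| < 3. So R = 3.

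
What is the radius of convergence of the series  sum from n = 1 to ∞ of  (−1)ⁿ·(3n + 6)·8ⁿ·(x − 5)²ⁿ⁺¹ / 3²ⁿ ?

R = 3√2/4

Apply the ratio test: |a_{n+1}| / |a_n| = [(3(n+1) + 6)/(3n + 6)] · 8/9, which tends to 8/9 as n → ∞.
Successive powers of (x − 5) differ by 2, so the series converges when |x − 5|² · 8/9 < 1, i.e. |x − 5| < √(9/8). So R = 3√2/4.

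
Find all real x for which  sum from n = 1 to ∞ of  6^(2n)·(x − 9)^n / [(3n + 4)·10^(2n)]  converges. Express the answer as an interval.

Ratio test: |a_{n+1}/a_n| = [(3n + 4)/(3(n+1) + 4)] · 36/100 → 9/25 as n → ∞.
The series converges when 9/25 · |x − 9| < 1, giving R = 25/9.
Endpoint x = 106/9: comparison with the harmonic series Σ 1/n shows the series diverges.
Endpoint x = 56/9: convergence follows from the alternating series test (terms decrease monotonically to 0).

[56/9, 106/9)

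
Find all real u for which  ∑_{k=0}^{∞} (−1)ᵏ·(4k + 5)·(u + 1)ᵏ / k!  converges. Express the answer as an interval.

The ratio of consecutive coefficients is (4(k+1) + 5)/(4k + 5) · 1/(k+1) → 0.
Since the limit is 0 < 1 for every u, the series converges on all of ℝ and R = ∞.

(−∞, ∞)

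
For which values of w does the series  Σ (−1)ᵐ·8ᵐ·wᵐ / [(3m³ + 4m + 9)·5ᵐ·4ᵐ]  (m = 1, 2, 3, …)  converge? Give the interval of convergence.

By the ratio test, |a_{m+1}/a_m| = [(3m³ + 4m + 9)/(3(m+1)³ + 4(m+1) + 9)] · 8/(5·4) → 2/5.
Convergence for |w| · 2/5 < 1, i.e. |w| < 5/2. So R = 5/2.
Endpoint w = 5/2: the series is dominated by a constant times Σ 1/m³, which converges (p = 3 > 1).
When w = -5/2, the terms are on the order of 1/m³, so the series converges absolutely by comparison with the p-series (p = 3 > 1).

[-5/2, 5/2]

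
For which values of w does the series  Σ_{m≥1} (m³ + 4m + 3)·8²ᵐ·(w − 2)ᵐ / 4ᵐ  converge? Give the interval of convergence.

Ratio test: |a_{m+1}/a_m| = [((m+1)³ + 4(m+1) + 3)/(m³ + 4m + 3)] · 64/4 → 16 as m → ∞.
Thus R = 1/(16) = 1/16.
Endpoint w = 33/16: the terms have absolute value of order m³, which does not tend to 0, so the series diverges by the divergence test.
Endpoint w = 31/16: the terms do not tend to 0, so the series diverges.

(31/16, 33/16)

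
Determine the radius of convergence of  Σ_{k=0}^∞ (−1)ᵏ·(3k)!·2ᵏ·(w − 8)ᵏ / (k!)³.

Ratio test: |a_{k+1}/a_k| = (3k+1)·(3k+2)·(3k+3)/(k+1)³ · 2 → 54 as k → ∞.
The series converges when 54 · |w − 8| < 1, giving R = 1/54.

R = 1/54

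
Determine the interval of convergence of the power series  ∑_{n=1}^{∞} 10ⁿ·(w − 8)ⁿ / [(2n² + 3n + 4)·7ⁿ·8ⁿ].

[12/5, 68/5]

Ratio test: |a_{n+1}/a_n| = [(2n² + 3n + 4)/(2(n+1)² + 3(n+1) + 4)] · 10/(7·8) → 5/28 as n → ∞.
Hence the series converges for |w − 8| < 1/(5/28) = 28/5, so the radius of convergence is 28/5.
Endpoint w = 68/5: absolute convergence follows by limit comparison with Σ 1/n².
When w = 12/5, the series is dominated by a constant times Σ 1/n², which converges (p = 2 > 1).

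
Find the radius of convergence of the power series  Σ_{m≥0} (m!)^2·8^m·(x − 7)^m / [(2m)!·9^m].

Ratio test: |a_{m+1}/a_m| = (m+1)²/[(2m+1)·(2m+2)] · 8/9 → 2/9 as m → ∞.
The series converges when 2/9 · |x − 7| < 1, giving R = 9/2.

R = 9/2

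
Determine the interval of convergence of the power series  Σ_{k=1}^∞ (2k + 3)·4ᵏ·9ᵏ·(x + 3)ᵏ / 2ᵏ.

(-55/18, -53/18)

The ratio of consecutive coefficients is [(2(k+1) + 3)/(2k + 3)] · 4·9/2 → 18.
Thus R = 1/(18) = 1/18.
Endpoint x = -53/18: the terms do not tend to 0, so the series diverges.
Endpoint x = -55/18: the terms do not tend to 0, so the series diverges.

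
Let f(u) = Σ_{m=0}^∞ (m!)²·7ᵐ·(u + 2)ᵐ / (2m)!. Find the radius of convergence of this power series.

R = 4/7

By the ratio test, |a_{m+1}/a_m| = (m+1)²/[(2m+1)·(2m+2)] · 7 → 7/4.
The series converges when 7/4 · |u + 2| < 1, giving R = 4/7.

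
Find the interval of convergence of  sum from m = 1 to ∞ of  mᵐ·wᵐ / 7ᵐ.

{0}

Applying the root test, |a_m|^(1/m) = m/7 → ∞.
Since the m-th root of |a_m| is unbounded, the series converges only at w = 0; R = 0.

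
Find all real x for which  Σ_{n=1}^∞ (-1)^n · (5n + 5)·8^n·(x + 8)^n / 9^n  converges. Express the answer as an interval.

Ratio test: |a_{n+1}/a_n| = [(5(n+1) + 5)/(5n + 5)] · 8/9 → 8/9 as n → ∞.
The series converges when 8/9 · |x + 8| < 1, giving R = 9/8.
When x = -55/8, the terms have absolute value of order n, which does not tend to 0, so the series diverges by the divergence test.
Endpoint x = -73/8: the terms have absolute value of order n, which does not tend to 0, so the series diverges by the divergence test.

(-73/8, -55/8)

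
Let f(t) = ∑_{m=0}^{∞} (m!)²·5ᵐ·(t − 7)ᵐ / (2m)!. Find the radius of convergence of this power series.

R = 4/5

Apply the ratio test: |a_{m+1}| / |a_m| = (m+1)²/[(2m+1)·(2m+2)] · 5, which tends to 5/4 as m → ∞.
Hence the series converges for |t − 7| < 1/(5/4) = 4/5, so the radius of convergence is 4/5.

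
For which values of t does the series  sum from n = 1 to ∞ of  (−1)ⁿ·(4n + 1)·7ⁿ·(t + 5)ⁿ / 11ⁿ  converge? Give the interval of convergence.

By the ratio test, |a_{n+1}/a_n| = [(4(n+1) + 1)/(4n + 1)] · 7/11 → 7/11.
Convergence for |t + 5| · 7/11 < 1, i.e. |t + 5| < 11/7. So R = 11/7.
When t = -24/7, the terms do not tend to 0, so the series diverges.
Check t = -46/7: the terms do not tend to 0, so the series diverges.

(-46/7, -24/7)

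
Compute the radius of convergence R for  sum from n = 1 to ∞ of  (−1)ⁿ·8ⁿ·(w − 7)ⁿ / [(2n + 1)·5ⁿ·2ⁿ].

R = 5/4

By the ratio test, |a_{n+1}/a_n| = [(2n + 1)/(2(n+1) + 1)] · 8/(5·2) → 4/5.
Convergence for |w − 7| · 4/5 < 1, i.e. |w − 7| < 5/4. So R = 5/4.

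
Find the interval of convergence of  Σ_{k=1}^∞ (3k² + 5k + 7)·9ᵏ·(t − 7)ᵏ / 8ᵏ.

Ratio test: |a_{k+1}/a_k| = [(3(k+1)² + 5(k+1) + 7)/(3k² + 5k + 7)] · 9/8 → 9/8 as k → ∞.
The series converges when 9/8 · |t − 7| < 1, giving R = 8/9.
Endpoint t = 71/9: the k-th term does not approach 0; divergence by the term test.
Endpoint t = 55/9: the terms do not tend to 0, so the series diverges.

(55/9, 71/9)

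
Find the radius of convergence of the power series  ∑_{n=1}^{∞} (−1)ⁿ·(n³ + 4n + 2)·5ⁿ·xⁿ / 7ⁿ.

R = 7/5

Apply the ratio test: |a_{n+1}| / |a_n| = [((n+1)³ + 4(n+1) + 2)/(n³ + 4n + 2)] · 5/7, which tends to 5/7 as n → ∞.
Convergence for |x| · 5/7 < 1, i.e. |x| < 7/5. So R = 7/5.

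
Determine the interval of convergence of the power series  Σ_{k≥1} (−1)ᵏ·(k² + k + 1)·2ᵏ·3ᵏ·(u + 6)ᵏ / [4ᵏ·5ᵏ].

(-28/3, -8/3)

The ratio of consecutive coefficients is [((k+1)² + (k+1) + 1)/(k² + k + 1)] · 2·3/(4·5) → 3/10.
Hence the series converges for |u + 6| < 1/(3/10) = 10/3, so the radius of convergence is 10/3.
Check u = -8/3: the terms have absolute value of order k², which does not tend to 0, so the series diverges by the divergence test.
Check u = -28/3: the terms have absolute value of order k², which does not tend to 0, so the series diverges by the divergence test.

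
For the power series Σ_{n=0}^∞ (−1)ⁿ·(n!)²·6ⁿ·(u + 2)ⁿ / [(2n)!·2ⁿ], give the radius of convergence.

R = 4/3

Ratio test: |a_{n+1}/a_n| = (n+1)²/[(2n+1)·(2n+2)] · 6/2 → 3/4 as n → ∞.
Thus R = 1/(3/4) = 4/3.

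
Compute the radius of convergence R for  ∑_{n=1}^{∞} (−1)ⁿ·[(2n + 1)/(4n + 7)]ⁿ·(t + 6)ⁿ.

Root test: |a_n|^(1/n) = (2n + 1)/(4n + 7) → 1/2.
The series converges when 1/2 · |t + 6| < 1, giving R = 2.

R = 2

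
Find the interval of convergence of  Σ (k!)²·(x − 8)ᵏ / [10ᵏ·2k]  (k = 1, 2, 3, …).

The ratio of consecutive coefficients is (k+1)² · 1/10 · 2k/2(k+1) → ∞.
The ratio grows without bound, so the series diverges whenever (x − 8) ≠ 0; it converges only at x = 8. R = 0.

{8}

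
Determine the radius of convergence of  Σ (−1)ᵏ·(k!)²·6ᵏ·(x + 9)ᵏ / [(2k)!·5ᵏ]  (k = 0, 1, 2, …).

By the ratio test, |a_{k+1}/a_k| = (k+1)²/[(2k+1)·(2k+2)] · 6/5 → 3/10.
The series converges when 3/10 · |x + 9| < 1, giving R = 10/3.

R = 10/3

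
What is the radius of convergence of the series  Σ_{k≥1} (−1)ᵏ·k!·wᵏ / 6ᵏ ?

R = 0

Apply the ratio test: |a_{k+1}| / |a_k| = (k+1) · 1/6, which tends to ∞ as k → ∞.
The ratio grows without bound, so the series diverges whenever w ≠ 0; it converges only at w = 0. R = 0.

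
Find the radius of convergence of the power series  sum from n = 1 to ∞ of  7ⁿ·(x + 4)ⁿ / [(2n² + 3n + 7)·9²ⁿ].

R = 81/7

The ratio of consecutive coefficients is [(2n² + 3n + 7)/(2(n+1)² + 3(n+1) + 7)] · 7/81 → 7/81.
Hence the series converges for |x + 4| < 1/(7/81) = 81/7, so the radius of convergence is 81/7.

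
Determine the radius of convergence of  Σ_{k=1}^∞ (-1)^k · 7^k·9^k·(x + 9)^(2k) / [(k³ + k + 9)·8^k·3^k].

R = 2√42/21

Ratio test: |a_{k+1}/a_k| = [(k³ + k + 9)/((k+1)³ + (k+1) + 9)] · 7·9/(8·3) → 21/8 as k → ∞.
Writing y = (x + 9)², the series in y has radius 8/21, so |x + 9| < √(8/21) and R = 2√42/21.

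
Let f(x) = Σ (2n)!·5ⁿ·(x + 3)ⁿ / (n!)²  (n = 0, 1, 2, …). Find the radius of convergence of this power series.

R = 1/20

Apply the ratio test: |a_{n+1}| / |a_n| = (2n+1)·(2n+2)/(n+1)² · 5, which tends to 20 as n → ∞.
The series converges when 20 · |x + 3| < 1, giving R = 1/20.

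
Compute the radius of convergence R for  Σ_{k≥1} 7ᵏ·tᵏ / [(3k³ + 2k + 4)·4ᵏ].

R = 4/7

Apply the ratio test: |a_{k+1}| / |a_k| = [(3k³ + 2k + 4)/(3(k+1)³ + 2(k+1) + 4)] · 7/4, which tends to 7/4 as k → ∞.
Convergence for |t| · 7/4 < 1, i.e. |t| < 4/7. So R = 4/7.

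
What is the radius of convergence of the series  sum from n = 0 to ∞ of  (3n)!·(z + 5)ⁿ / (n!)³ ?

R = 1/27

Apply the ratio test: |a_{n+1}| / |a_n| = (3n+1)·(3n+2)·(3n+3)/(n+1)³, which tends to 27 as n → ∞.
Thus R = 1/(27) = 1/27.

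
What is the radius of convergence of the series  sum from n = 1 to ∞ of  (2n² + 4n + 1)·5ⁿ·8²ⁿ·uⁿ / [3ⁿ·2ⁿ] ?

R = 3/160

The ratio of consecutive coefficients is [(2(n+1)² + 4(n+1) + 1)/(2n² + 4n + 1)] · 5·64/(3·2) → 160/3.
The series converges when 160/3 · |u| < 1, giving R = 3/160.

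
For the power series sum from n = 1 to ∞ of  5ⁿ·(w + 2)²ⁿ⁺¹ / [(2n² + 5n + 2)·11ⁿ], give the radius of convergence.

R = √55/5

Apply the ratio test: |a_{n+1}| / |a_n| = [(2n² + 5n + 2)/(2(n+1)² + 5(n+1) + 2)] · 5/11, which tends to 5/11 as n → ∞.
Successive powers of (w + 2) differ by 2, so the series converges when |w + 2|² · 5/11 < 1, i.e. |w + 2| < √(11/5). So R = √55/5.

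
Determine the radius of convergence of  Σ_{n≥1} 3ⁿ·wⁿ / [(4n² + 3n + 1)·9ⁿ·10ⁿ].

R = 30

By the ratio test, |a_{n+1}/a_n| = [(4n² + 3n + 1)/(4(n+1)² + 3(n+1) + 1)] · 3/(9·10) → 1/30.
Hence the series converges for |w| < 1/(1/30) = 30, so the radius of convergence is 30.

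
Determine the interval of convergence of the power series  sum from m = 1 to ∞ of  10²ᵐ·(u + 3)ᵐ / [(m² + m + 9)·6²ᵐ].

Ratio test: |a_{m+1}/a_m| = [(m² + m + 9)/((m+1)² + (m+1) + 9)] · 100/36 → 25/9 as m → ∞.
Thus R = 1/(25/9) = 9/25.
Check u = -66/25: the terms are on the order of 1/m², so the series converges absolutely by comparison with the p-series (p = 2 > 1).
At u = -84/25: the terms are on the order of 1/m², so the series converges absolutely by comparison with the p-series (p = 2 > 1).

[-84/25, -66/25]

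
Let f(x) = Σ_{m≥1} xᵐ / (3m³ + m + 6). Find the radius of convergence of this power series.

R = 1

Ratio test: |a_{m+1}/a_m| = (3m³ + m + 6)/(3(m+1)³ + (m+1) + 6) → 1 as m → ∞.
So the series converges when |x| < 1 and diverges when |x| > 1; R = 1.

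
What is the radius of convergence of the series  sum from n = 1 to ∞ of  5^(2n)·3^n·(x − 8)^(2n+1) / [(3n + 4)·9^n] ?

R = √3/5

Ratio test: |a_{n+1}/a_n| = [(3n + 4)/(3(n+1) + 4)] · 25·3/9 → 25/3 as n → ∞.
Successive powers of (x − 8) differ by 2, so the series converges when |x − 8|² · 25/3 < 1, i.e. |x − 8| < √(3/25). So R = √3/5.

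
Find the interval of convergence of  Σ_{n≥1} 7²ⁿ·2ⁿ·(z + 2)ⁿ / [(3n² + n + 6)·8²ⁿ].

[-130/49, -66/49]

By the ratio test, |a_{n+1}/a_n| = [(3n² + n + 6)/(3(n+1)² + (n+1) + 6)] · 49·2/64 → 49/32.
Hence the series converges for |z + 2| < 1/(49/32) = 32/49, so the radius of convergence is 32/49.
Check z = -66/49: absolute convergence follows by limit comparison with Σ 1/n².
At z = -130/49: the series is dominated by a constant times Σ 1/n², which converges (p = 2 > 1).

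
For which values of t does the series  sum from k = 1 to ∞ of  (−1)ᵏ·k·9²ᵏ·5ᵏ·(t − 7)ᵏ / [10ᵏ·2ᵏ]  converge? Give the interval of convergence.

(563/81, 571/81)

The ratio of consecutive coefficients is [(k+1)/k] · 81·5/(10·2) → 81/4.
The series converges when 81/4 · |t − 7| < 1, giving R = 4/81.
Endpoint t = 571/81: the terms do not tend to 0, so the series diverges.
At t = 563/81: the k-th term does not approach 0; divergence by the term test.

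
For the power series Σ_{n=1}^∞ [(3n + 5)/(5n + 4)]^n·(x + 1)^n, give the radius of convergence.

R = 5/3

Applying the root test, |a_n|^(1/n) = (3n + 5)/(5n + 4) → 3/5.
Convergence for |x + 1| · 3/5 < 1, i.e. |x + 1| < 5/3. So R = 5/3.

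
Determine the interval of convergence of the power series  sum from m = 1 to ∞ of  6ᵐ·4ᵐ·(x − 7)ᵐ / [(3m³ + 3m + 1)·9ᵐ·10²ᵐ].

[-61/2, 89/2]

By the ratio test, |a_{m+1}/a_m| = [(3m³ + 3m + 1)/(3(m+1)³ + 3(m+1) + 1)] · 6·4/(9·100) → 2/75.
Convergence for |x − 7| · 2/75 < 1, i.e. |x − 7| < 75/2. So R = 75/2.
At x = 89/2: the series is dominated by a constant times Σ 1/m³, which converges (p = 3 > 1).
Endpoint x = -61/2: the series is dominated by a constant times Σ 1/m³, which converges (p = 3 > 1).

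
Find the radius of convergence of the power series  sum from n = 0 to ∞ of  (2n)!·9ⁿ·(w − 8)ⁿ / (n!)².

Ratio test: |a_{n+1}/a_n| = (2n+1)·(2n+2)/(n+1)² · 9 → 36 as n → ∞.
The series converges when 36 · |w − 8| < 1, giving R = 1/36.

R = 1/36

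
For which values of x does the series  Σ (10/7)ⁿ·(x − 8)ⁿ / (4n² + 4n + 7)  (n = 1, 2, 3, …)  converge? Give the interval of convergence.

Apply the ratio test: |a_{n+1}| / |a_n| = [(4n² + 4n + 7)/(4(n+1)² + 4(n+1) + 7)] · 10/7, which tends to 10/7 as n → ∞.
Hence the series converges for |x − 8| < 1/(10/7) = 7/10, so the radius of convergence is 7/10.
Endpoint x = 87/10: absolute convergence follows by limit comparison with Σ 1/n².
At x = 73/10: absolute convergence follows by limit comparison with Σ 1/n².

[73/10, 87/10]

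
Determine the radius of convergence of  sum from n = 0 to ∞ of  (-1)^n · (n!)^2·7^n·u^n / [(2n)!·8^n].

The ratio of consecutive coefficients is (n+1)²/[(2n+1)·(2n+2)] · 7/8 → 7/32.
Thus R = 1/(7/32) = 32/7.

R = 32/7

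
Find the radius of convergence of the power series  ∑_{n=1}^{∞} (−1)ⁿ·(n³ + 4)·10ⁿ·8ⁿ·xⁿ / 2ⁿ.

Apply the ratio test: |a_{n+1}| / |a_n| = [((n+1)³ + 4)/(n³ + 4)] · 10·8/2, which tends to 40 as n → ∞.
Thus R = 1/(40) = 1/40.

R = 1/40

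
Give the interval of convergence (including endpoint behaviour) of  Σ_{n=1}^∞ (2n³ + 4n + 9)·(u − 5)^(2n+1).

Ratio test: |a_{n+1}/a_n| = (2(n+1)³ + 4(n+1) + 9)/(2n³ + 4n + 9) → 1 as n → ∞.
Writing y = (u − 5)², the series in y has radius 1, so |u − 5| < √(1) = 1 and R = 1.
At u = 6: the terms have absolute value of order n³, which does not tend to 0, so the series diverges by the divergence test.
When u = 4, the n-th term does not approach 0; divergence by the term test.

(4, 6)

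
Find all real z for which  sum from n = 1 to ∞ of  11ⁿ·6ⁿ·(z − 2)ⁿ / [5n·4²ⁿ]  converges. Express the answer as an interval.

[58/33, 74/33)

By the ratio test, |a_{n+1}/a_n| = [5n/5(n+1)] · 11·6/16 → 33/8.
Thus R = 1/(33/8) = 8/33.
At z = 74/33: comparison with the harmonic series Σ 1/n shows the series diverges.
Endpoint z = 58/33: the terms alternate in sign and decrease monotonically to 0 in absolute value (size ~ c/n), so the alternating series test gives convergence.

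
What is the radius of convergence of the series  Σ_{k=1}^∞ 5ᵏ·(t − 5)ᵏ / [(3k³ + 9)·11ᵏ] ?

Ratio test: |a_{k+1}/a_k| = [(3k³ + 9)/(3(k+1)³ + 9)] · 5/11 → 5/11 as k → ∞.
Thus R = 1/(5/11) = 11/5.

R = 11/5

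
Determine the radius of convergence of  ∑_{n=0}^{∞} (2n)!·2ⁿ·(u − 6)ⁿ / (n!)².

Ratio test: |a_{n+1}/a_n| = (2n+1)·(2n+2)/(n+1)² · 2 → 8 as n → ∞.
Hence the series converges for |u − 6| < 1/(8) = 1/8, so the radius of convergence is 1/8.

R = 1/8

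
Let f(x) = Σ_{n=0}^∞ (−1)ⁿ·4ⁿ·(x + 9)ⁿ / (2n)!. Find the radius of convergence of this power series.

Apply the ratio test: |a_{n+1}| / |a_n| = 4 · 1/[(2n+1)·(2n+2)], which tends to 0 as n → ∞.
The limit is 0, so the series converges for all x; R = ∞.

R = ∞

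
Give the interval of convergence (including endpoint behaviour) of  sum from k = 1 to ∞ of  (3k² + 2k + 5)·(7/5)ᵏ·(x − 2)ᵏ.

The ratio of consecutive coefficients is [(3(k+1)² + 2(k+1) + 5)/(3k² + 2k + 5)] · 7/5 → 7/5.
Convergence for |x − 2| · 7/5 < 1, i.e. |x − 2| < 5/7. So R = 5/7.
Endpoint x = 19/7: the terms have absolute value of order k², which does not tend to 0, so the series diverges by the divergence test.
Endpoint x = 9/7: the terms do not tend to 0, so the series diverges.

(9/7, 19/7)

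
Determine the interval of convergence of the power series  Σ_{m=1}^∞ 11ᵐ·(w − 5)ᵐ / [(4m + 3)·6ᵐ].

[49/11, 61/11)

Ratio test: |a_{m+1}/a_m| = [(4m + 3)/(4(m+1) + 3)] · 11/6 → 11/6 as m → ∞.
Convergence for |w − 5| · 11/6 < 1, i.e. |w − 5| < 6/11. So R = 6/11.
When w = 61/11, the terms behave like c/m; limit comparison with the harmonic series gives divergence.
When w = 49/11, convergence follows from the alternating series test (terms decrease monotonically to 0).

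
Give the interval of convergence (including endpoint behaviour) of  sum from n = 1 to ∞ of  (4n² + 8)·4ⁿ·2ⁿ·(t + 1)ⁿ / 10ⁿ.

(-9/4, 1/4)

The ratio of consecutive coefficients is [(4(n+1)² + 8)/(4n² + 8)] · 4·2/10 → 4/5.
Hence the series converges for |t + 1| < 1/(4/5) = 5/4, so the radius of convergence is 5/4.
Check t = 1/4: the terms have absolute value of order n², which does not tend to 0, so the series diverges by the divergence test.
When t = -9/4, the terms have absolute value of order n², which does not tend to 0, so the series diverges by the divergence test.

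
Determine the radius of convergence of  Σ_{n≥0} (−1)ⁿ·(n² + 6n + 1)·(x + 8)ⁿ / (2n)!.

The ratio of consecutive coefficients is ((n+1)² + 6(n+1) + 1)/(n² + 6n + 1) · 1/[(2n+1)·(2n+2)] → 0.
Since the limit is 0 < 1 for every x, the series converges on all of ℝ and R = ∞.

R = ∞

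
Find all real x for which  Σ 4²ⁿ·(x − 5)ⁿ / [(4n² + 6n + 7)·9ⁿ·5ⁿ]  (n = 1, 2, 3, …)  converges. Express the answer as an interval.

Ratio test: |a_{n+1}/a_n| = [(4n² + 6n + 7)/(4(n+1)² + 6(n+1) + 7)] · 16/(9·5) → 16/45 as n → ∞.
Thus R = 1/(16/45) = 45/16.
Check x = 125/16: absolute convergence follows by limit comparison with Σ 1/n².
At x = 35/16: absolute convergence follows by limit comparison with Σ 1/n².

[35/16, 125/16]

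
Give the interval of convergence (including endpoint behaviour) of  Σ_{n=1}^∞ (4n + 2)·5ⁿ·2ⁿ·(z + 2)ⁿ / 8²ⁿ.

(-42/5, 22/5)

Apply the ratio test: |a_{n+1}| / |a_n| = [(4(n+1) + 2)/(4n + 2)] · 5·2/64, which tends to 5/32 as n → ∞.
Convergence for |z + 2| · 5/32 < 1, i.e. |z + 2| < 32/5. So R = 32/5.
At z = 22/5: the n-th term does not approach 0; divergence by the term test.
At z = -42/5: the terms do not tend to 0, so the series diverges.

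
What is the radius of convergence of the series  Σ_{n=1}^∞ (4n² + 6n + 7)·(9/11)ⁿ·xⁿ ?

Apply the ratio test: |a_{n+1}| / |a_n| = [(4(n+1)² + 6(n+1) + 7)/(4n² + 6n + 7)] · 9/11, which tends to 9/11 as n → ∞.
Thus R = 1/(9/11) = 11/9.

R = 11/9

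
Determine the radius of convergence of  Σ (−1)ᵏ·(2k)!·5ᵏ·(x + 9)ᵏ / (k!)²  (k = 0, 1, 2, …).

The ratio of consecutive coefficients is (2k+1)·(2k+2)/(k+1)² · 5 → 20.
Thus R = 1/(20) = 1/20.

R = 1/20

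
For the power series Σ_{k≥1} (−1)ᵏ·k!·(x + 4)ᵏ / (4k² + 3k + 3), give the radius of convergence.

Ratio test: |a_{k+1}/a_k| = (k+1) · (4k² + 3k + 3)/(4(k+1)² + 3(k+1) + 3) → ∞ as k → ∞.
The terms grow without bound for any (x + 4) ≠ 0, so R = 0 (convergence only at x = -4).

R = 0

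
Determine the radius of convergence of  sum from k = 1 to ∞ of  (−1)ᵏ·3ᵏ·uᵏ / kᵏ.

R = ∞

Applying the root test, |a_k|^(1/k) = 3/k → 0.
Since the k-th root of |a_k| tends to 0, the series converges for all real u; R = ∞.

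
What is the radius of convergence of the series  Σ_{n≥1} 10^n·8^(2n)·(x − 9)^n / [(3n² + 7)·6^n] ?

R = 3/320

Apply the ratio test: |a_{n+1}| / |a_n| = [(3n² + 7)/(3(n+1)² + 7)] · 10·64/6, which tends to 320/3 as n → ∞.
Hence the series converges for |x − 9| < 1/(320/3) = 3/320, so the radius of convergence is 3/320.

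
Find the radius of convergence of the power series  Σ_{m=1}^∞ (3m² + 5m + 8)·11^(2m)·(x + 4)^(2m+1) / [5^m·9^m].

Apply the ratio test: |a_{m+1}| / |a_m| = [(3(m+1)² + 5(m+1) + 8)/(3m² + 5m + 8)] · 121/(5·9), which tends to 121/45 as m → ∞.
Since the exponent of (x + 4) increases by 2 each term, convergence requires |x + 4|² < 45/121, hence R = 3√5/11.

R = 3√5/11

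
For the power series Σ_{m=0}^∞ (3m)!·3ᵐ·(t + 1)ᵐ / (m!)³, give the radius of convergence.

Ratio test: |a_{m+1}/a_m| = (3m+1)·(3m+2)·(3m+3)/(m+1)³ · 3 → 81 as m → ∞.
The series converges when 81 · |t + 1| < 1, giving R = 1/81.

R = 1/81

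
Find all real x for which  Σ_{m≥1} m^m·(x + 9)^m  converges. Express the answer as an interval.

By the Cauchy root test, |a_m|^(1/m) = m → ∞.
The root grows without bound, so R = 0 (convergence only at x = -9).

{-9}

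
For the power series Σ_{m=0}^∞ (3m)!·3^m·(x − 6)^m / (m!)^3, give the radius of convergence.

R = 1/81

By the ratio test, |a_{m+1}/a_m| = (3m+1)·(3m+2)·(3m+3)/(m+1)³ · 3 → 81.
Convergence for |x − 6| · 81 < 1, i.e. |x − 6| < 1/81. So R = 1/81.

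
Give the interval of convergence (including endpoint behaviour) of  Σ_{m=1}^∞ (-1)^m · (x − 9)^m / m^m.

Applying the root test, |a_m|^(1/m) = 1/m → 0.
The limit is 0 for every x, so R = ∞.

(−∞, ∞)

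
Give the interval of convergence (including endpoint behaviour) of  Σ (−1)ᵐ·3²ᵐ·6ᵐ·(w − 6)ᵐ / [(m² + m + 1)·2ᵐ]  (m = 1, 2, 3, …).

[161/27, 163/27]

Apply the ratio test: |a_{m+1}| / |a_m| = [(m² + m + 1)/((m+1)² + (m+1) + 1)] · 9·6/2, which tends to 27 as m → ∞.
Convergence for |w − 6| · 27 < 1, i.e. |w − 6| < 1/27. So R = 1/27.
When w = 163/27, the terms are on the order of 1/m², so the series converges absolutely by comparison with the p-series (p = 2 > 1).
Check w = 161/27: the series is dominated by a constant times Σ 1/m², which converges (p = 2 > 1).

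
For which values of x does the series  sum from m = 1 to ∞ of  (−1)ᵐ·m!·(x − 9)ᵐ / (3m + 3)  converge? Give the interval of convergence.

By the ratio test, |a_{m+1}/a_m| = (m+1) · (3m + 3)/(3(m+1) + 3) → ∞.
The terms grow without bound for any (x − 9) ≠ 0, so R = 0 (convergence only at x = 9).

{9}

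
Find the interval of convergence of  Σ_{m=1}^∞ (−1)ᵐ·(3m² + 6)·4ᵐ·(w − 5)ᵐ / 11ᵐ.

(9/4, 31/4)

Ratio test: |a_{m+1}/a_m| = [(3(m+1)² + 6)/(3m² + 6)] · 4/11 → 4/11 as m → ∞.
Convergence for |w − 5| · 4/11 < 1, i.e. |w − 5| < 11/4. So R = 11/4.
Check w = 31/4: the m-th term does not approach 0; divergence by the term test.
Endpoint w = 9/4: the m-th term does not approach 0; divergence by the term test.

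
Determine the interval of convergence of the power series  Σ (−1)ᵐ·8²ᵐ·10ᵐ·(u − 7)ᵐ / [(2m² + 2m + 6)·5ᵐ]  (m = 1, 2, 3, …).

[895/128, 897/128]

By the ratio test, |a_{m+1}/a_m| = [(2m² + 2m + 6)/(2(m+1)² + 2(m+1) + 6)] · 64·10/5 → 128.
Thus R = 1/(128) = 1/128.
Endpoint u = 897/128: the series is dominated by a constant times Σ 1/m², which converges (p = 2 > 1).
Endpoint u = 895/128: the series is dominated by a constant times Σ 1/m², which converges (p = 2 > 1).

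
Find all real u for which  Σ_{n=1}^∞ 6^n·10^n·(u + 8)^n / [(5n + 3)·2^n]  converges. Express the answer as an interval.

[-241/30, -239/30)

Apply the ratio test: |a_{n+1}| / |a_n| = [(5n + 3)/(5(n+1) + 3)] · 6·10/2, which tends to 30 as n → ∞.
The series converges when 30 · |u + 8| < 1, giving R = 1/30.
Check u = -239/30: the terms behave like c/n; limit comparison with the harmonic series gives divergence.
When u = -241/30, convergence follows from the alternating series test (terms decrease monotonically to 0).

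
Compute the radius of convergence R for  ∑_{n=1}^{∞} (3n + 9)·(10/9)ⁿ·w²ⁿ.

R = 3√10/10

By the ratio test, |a_{n+1}/a_n| = [(3(n+1) + 9)/(3n + 9)] · 10/9 → 10/9.
Writing y = w², the series in y has radius 9/10, so |w| < √(9/10) and R = 3√10/10.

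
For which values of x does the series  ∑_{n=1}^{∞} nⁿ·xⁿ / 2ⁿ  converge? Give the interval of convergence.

By the Cauchy root test, |a_n|^(1/n) = n/2 → ∞.
Since the n-th root of |a_n| is unbounded, the series converges only at x = 0; R = 0.

{0}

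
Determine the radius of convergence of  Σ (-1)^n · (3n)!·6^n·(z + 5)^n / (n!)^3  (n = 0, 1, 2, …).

The ratio of consecutive coefficients is (3n+1)·(3n+2)·(3n+3)/(n+1)³ · 6 → 162.
Thus R = 1/(162) = 1/162.

R = 1/162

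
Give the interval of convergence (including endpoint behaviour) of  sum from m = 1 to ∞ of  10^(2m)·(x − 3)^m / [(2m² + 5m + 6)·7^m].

[293/100, 307/100]

The ratio of consecutive coefficients is [(2m² + 5m + 6)/(2(m+1)² + 5(m+1) + 6)] · 100/7 → 100/7.
Hence the series converges for |x − 3| < 1/(100/7) = 7/100, so the radius of convergence is 7/100.
Endpoint x = 307/100: absolute convergence follows by limit comparison with Σ 1/m².
Check x = 293/100: the terms are on the order of 1/m², so the series converges absolutely by comparison with the p-series (p = 2 > 1).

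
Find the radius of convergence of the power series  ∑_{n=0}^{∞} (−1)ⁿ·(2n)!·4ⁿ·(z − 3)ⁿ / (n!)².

R = 1/16

The ratio of consecutive coefficients is (2n+1)·(2n+2)/(n+1)² · 4 → 16.
Convergence for |z − 3| · 16 < 1, i.e. |z − 3| < 1/16. So R = 1/16.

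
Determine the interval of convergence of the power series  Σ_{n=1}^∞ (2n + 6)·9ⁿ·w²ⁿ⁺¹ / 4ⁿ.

(-2/3, 2/3)

By the ratio test, |a_{n+1}/a_n| = [(2(n+1) + 6)/(2n + 6)] · 9/4 → 9/4.
Since the exponent of w increases by 2 each term, convergence requires |w|² < 4/9, hence R = 2/3.
Endpoint w = 2/3: the terms do not tend to 0, so the series diverges.
Endpoint w = -2/3: the terms have absolute value of order n, which does not tend to 0, so the series diverges by the divergence test.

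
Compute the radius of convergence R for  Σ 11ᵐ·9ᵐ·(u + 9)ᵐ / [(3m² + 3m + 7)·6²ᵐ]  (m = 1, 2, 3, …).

R = 4/11

Ratio test: |a_{m+1}/a_m| = [(3m² + 3m + 7)/(3(m+1)² + 3(m+1) + 7)] · 11·9/36 → 11/4 as m → ∞.
Thus R = 1/(11/4) = 4/11.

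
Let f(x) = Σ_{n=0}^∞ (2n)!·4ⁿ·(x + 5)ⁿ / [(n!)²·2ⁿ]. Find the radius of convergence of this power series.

Apply the ratio test: |a_{n+1}| / |a_n| = (2n+1)·(2n+2)/(n+1)² · 4/2, which tends to 8 as n → ∞.
The series converges when 8 · |x + 5| < 1, giving R = 1/8.

R = 1/8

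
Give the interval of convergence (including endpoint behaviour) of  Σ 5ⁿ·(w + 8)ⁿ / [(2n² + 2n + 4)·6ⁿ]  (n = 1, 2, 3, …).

[-46/5, -34/5]

The ratio of consecutive coefficients is [(2n² + 2n + 4)/(2(n+1)² + 2(n+1) + 4)] · 5/6 → 5/6.
The series converges when 5/6 · |w + 8| < 1, giving R = 6/5.
When w = -34/5, absolute convergence follows by limit comparison with Σ 1/n².
Check w = -46/5: the terms are on the order of 1/n², so the series converges absolutely by comparison with the p-series (p = 2 > 1).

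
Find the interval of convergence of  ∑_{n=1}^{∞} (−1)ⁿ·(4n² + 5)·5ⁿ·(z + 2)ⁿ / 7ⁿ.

(-17/5, -3/5)

Ratio test: |a_{n+1}/a_n| = [(4(n+1)² + 5)/(4n² + 5)] · 5/7 → 5/7 as n → ∞.
Thus R = 1/(5/7) = 7/5.
At z = -3/5: the terms do not tend to 0, so the series diverges.
When z = -17/5, the terms do not tend to 0, so the series diverges.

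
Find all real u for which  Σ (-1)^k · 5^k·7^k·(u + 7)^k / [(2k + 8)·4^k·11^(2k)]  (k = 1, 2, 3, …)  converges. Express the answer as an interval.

(-729/35, 239/35]

The ratio of consecutive coefficients is [(2k + 8)/(2(k+1) + 8)] · 5·7/(4·121) → 35/484.
The series converges when 35/484 · |u + 7| < 1, giving R = 484/35.
At u = 239/35: an alternating series whose terms decrease to 0 in absolute value, so it converges by the Leibniz criterion.
Endpoint u = -729/35: the terms behave like c/k; limit comparison with the harmonic series gives divergence.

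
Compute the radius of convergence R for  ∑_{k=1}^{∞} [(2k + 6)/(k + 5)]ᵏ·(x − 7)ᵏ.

Root test: |a_k|^(1/k) = (2k + 6)/(k + 5) → 2.
Thus R = 1/(2) = 1/2.

R = 1/2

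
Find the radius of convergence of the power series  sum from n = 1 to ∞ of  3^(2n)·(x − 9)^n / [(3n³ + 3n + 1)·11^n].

Apply the ratio test: |a_{n+1}| / |a_n| = [(3n³ + 3n + 1)/(3(n+1)³ + 3(n+1) + 1)] · 9/11, which tends to 9/11 as n → ∞.
Hence the series converges for |x − 9| < 1/(9/11) = 11/9, so the radius of convergence is 11/9.

R = 11/9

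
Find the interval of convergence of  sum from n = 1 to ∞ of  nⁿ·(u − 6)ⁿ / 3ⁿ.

{6}

By the Cauchy root test, |a_n|^(1/n) = n/3 → ∞.
Since the n-th root of |a_n| is unbounded, the series converges only at u = 6; R = 0.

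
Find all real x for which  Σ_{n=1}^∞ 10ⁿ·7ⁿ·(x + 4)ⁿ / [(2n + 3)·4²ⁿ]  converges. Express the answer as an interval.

[-148/35, -132/35)

By the ratio test, |a_{n+1}/a_n| = [(2n + 3)/(2(n+1) + 3)] · 10·7/16 → 35/8.
Convergence for |x + 4| · 35/8 < 1, i.e. |x + 4| < 8/35. So R = 8/35.
When x = -132/35, comparison with the harmonic series Σ 1/n shows the series diverges.
When x = -148/35, the terms alternate in sign and decrease monotonically to 0 in absolute value (size ~ c/n), so the alternating series test gives convergence.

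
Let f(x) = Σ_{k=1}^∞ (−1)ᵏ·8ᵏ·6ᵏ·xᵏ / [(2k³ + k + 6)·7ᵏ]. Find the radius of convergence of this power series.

The ratio of consecutive coefficients is [(2k³ + k + 6)/(2(k+1)³ + (k+1) + 6)] · 8·6/7 → 48/7.
Hence the series converges for |x| < 1/(48/7) = 7/48, so the radius of convergence is 7/48.

R = 7/48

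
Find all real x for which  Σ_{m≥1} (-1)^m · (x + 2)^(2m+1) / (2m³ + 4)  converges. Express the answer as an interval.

[-3, -1]

By the ratio test, |a_{m+1}/a_m| = (2m³ + 4)/(2(m+1)³ + 4) → 1.
Since the exponent of (x + 2) increases by 2 each term, convergence requires |x + 2|² < 1, hence R = 1.
Check x = -1: the series is dominated by a constant times Σ 1/m³, which converges (p = 3 > 1).
At x = -3: absolute convergence follows by limit comparison with Σ 1/m³.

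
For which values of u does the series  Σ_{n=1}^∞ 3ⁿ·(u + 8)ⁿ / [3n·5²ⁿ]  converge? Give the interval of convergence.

By the ratio test, |a_{n+1}/a_n| = [3n/3(n+1)] · 3/25 → 3/25.
Convergence for |u + 8| · 3/25 < 1, i.e. |u + 8| < 25/3. So R = 25/3.
When u = 1/3, the terms behave like c/n; limit comparison with the harmonic series gives divergence.
When u = -49/3, an alternating series whose terms decrease to 0 in absolute value, so it converges by the Leibniz criterion.

[-49/3, 1/3)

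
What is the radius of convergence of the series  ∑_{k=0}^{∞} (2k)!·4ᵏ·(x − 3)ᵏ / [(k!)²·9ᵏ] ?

R = 9/16

By the ratio test, |a_{k+1}/a_k| = (2k+1)·(2k+2)/(k+1)² · 4/9 → 16/9.
The series converges when 16/9 · |x − 3| < 1, giving R = 9/16.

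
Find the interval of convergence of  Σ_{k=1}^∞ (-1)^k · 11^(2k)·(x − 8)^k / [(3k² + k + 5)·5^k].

[963/121, 973/121]

By the ratio test, |a_{k+1}/a_k| = [(3k² + k + 5)/(3(k+1)² + (k+1) + 5)] · 121/5 → 121/5.
Convergence for |x − 8| · 121/5 < 1, i.e. |x − 8| < 5/121. So R = 5/121.
Check x = 973/121: the terms are on the order of 1/k², so the series converges absolutely by comparison with the p-series (p = 2 > 1).
When x = 963/121, the series is dominated by a constant times Σ 1/k², which converges (p = 2 > 1).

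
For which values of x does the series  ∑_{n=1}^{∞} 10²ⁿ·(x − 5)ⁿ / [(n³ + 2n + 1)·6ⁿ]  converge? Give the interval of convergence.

[247/50, 253/50]

Apply the ratio test: |a_{n+1}| / |a_n| = [(n³ + 2n + 1)/((n+1)³ + 2(n+1) + 1)] · 100/6, which tends to 50/3 as n → ∞.
Hence the series converges for |x − 5| < 1/(50/3) = 3/50, so the radius of convergence is 3/50.
Endpoint x = 253/50: absolute convergence follows by limit comparison with Σ 1/n³.
At x = 247/50: absolute convergence follows by limit comparison with Σ 1/n³.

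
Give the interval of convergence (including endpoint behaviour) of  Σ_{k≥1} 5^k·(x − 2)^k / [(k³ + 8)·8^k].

Apply the ratio test: |a_{k+1}| / |a_k| = [(k³ + 8)/((k+1)³ + 8)] · 5/8, which tends to 5/8 as k → ∞.
Hence the series converges for |x − 2| < 1/(5/8) = 8/5, so the radius of convergence is 8/5.
When x = 18/5, absolute convergence follows by limit comparison with Σ 1/k³.
When x = 2/5, the series is dominated by a constant times Σ 1/k³, which converges (p = 3 > 1).

[2/5, 18/5]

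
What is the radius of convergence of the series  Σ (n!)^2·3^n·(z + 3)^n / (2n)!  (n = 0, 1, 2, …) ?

R = 4/3

By the ratio test, |a_{n+1}/a_n| = (n+1)²/[(2n+1)·(2n+2)] · 3 → 3/4.
The series converges when 3/4 · |z + 3| < 1, giving R = 4/3.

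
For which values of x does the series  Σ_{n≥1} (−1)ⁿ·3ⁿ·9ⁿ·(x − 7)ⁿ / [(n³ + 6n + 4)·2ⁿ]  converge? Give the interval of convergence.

The ratio of consecutive coefficients is [(n³ + 6n + 4)/((n+1)³ + 6(n+1) + 4)] · 3·9/2 → 27/2.
Thus R = 1/(27/2) = 2/27.
At x = 191/27: absolute convergence follows by limit comparison with Σ 1/n³.
At x = 187/27: absolute convergence follows by limit comparison with Σ 1/n³.

[187/27, 191/27]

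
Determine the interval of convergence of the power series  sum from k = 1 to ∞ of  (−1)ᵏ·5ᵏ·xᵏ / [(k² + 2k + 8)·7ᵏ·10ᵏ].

[-14, 14]

Ratio test: |a_{k+1}/a_k| = [(k² + 2k + 8)/((k+1)² + 2(k+1) + 8)] · 5/(7·10) → 1/14 as k → ∞.
Thus R = 1/(1/14) = 14.
Endpoint x = 14: the series is dominated by a constant times Σ 1/k², which converges (p = 2 > 1).
Endpoint x = -14: absolute convergence follows by limit comparison with Σ 1/k².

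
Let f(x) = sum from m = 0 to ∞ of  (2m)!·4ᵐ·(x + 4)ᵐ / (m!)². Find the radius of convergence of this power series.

The ratio of consecutive coefficients is (2m+1)·(2m+2)/(m+1)² · 4 → 16.
Thus R = 1/(16) = 1/16.

R = 1/16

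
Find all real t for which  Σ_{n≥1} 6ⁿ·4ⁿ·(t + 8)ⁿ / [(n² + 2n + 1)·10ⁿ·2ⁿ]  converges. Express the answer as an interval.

The ratio of consecutive coefficients is [(n² + 2n + 1)/((n+1)² + 2(n+1) + 1)] · 6·4/(10·2) → 6/5.
Thus R = 1/(6/5) = 5/6.
Endpoint t = -43/6: the terms are on the order of 1/n², so the series converges absolutely by comparison with the p-series (p = 2 > 1).
Endpoint t = -53/6: absolute convergence follows by limit comparison with Σ 1/n².

[-53/6, -43/6]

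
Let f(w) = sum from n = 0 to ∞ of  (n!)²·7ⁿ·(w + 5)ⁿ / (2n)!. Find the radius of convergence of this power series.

R = 4/7

The ratio of consecutive coefficients is (n+1)²/[(2n+1)·(2n+2)] · 7 → 7/4.
The series converges when 7/4 · |w + 5| < 1, giving R = 4/7.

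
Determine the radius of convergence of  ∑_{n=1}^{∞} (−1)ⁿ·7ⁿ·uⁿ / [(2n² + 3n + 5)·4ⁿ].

By the ratio test, |a_{n+1}/a_n| = [(2n² + 3n + 5)/(2(n+1)² + 3(n+1) + 5)] · 7/4 → 7/4.
Hence the series converges for |u| < 1/(7/4) = 4/7, so the radius of convergence is 4/7.

R = 4/7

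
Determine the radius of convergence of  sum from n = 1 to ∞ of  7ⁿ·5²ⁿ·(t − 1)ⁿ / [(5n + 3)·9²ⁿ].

R = 81/175

By the ratio test, |a_{n+1}/a_n| = [(5n + 3)/(5(n+1) + 3)] · 7·25/81 → 175/81.
Thus R = 1/(175/81) = 81/175.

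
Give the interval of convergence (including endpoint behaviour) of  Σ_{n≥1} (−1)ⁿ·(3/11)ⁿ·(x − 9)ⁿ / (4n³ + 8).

[16/3, 38/3]

The ratio of consecutive coefficients is [(4n³ + 8)/(4(n+1)³ + 8)] · 3/11 → 3/11.
Convergence for |x − 9| · 3/11 < 1, i.e. |x − 9| < 11/3. So R = 11/3.
Endpoint x = 38/3: absolute convergence follows by limit comparison with Σ 1/n³.
When x = 16/3, the terms are on the order of 1/n³, so the series converges absolutely by comparison with the p-series (p = 3 > 1).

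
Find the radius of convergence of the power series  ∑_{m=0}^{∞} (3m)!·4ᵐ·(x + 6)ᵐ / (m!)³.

R = 1/108

Apply the ratio test: |a_{m+1}| / |a_m| = (3m+1)·(3m+2)·(3m+3)/(m+1)³ · 4, which tends to 108 as m → ∞.
Convergence for |x + 6| · 108 < 1, i.e. |x + 6| < 1/108. So R = 1/108.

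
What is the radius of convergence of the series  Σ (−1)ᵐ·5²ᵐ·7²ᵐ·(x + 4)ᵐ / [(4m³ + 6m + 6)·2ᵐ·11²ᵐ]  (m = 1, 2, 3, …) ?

Apply the ratio test: |a_{m+1}| / |a_m| = [(4m³ + 6m + 6)/(4(m+1)³ + 6(m+1) + 6)] · 25·49/(2·121), which tends to 1225/242 as m → ∞.
The series converges when 1225/242 · |x + 4| < 1, giving R = 242/1225.

R = 242/1225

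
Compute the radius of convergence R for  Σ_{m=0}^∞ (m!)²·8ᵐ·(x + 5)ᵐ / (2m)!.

Apply the ratio test: |a_{m+1}| / |a_m| = (m+1)²/[(2m+1)·(2m+2)] · 8, which tends to 2 as m → ∞.
Hence the series converges for |x + 5| < 1/(2) = 1/2, so the radius of convergence is 1/2.

R = 1/2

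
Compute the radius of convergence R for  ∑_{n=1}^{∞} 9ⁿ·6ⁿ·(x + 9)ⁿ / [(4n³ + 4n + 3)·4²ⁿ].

Apply the ratio test: |a_{n+1}| / |a_n| = [(4n³ + 4n + 3)/(4(n+1)³ + 4(n+1) + 3)] · 9·6/16, which tends to 27/8 as n → ∞.
Convergence for |x + 9| · 27/8 < 1, i.e. |x + 9| < 8/27. So R = 8/27.

R = 8/27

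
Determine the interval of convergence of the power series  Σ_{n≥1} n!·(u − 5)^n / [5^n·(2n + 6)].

By the ratio test, |a_{n+1}/a_n| = (n+1) · 1/5 · (2n + 6)/(2(n+1) + 6) → ∞.
The terms grow without bound for any (u − 5) ≠ 0, so R = 0 (convergence only at u = 5).

{5}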